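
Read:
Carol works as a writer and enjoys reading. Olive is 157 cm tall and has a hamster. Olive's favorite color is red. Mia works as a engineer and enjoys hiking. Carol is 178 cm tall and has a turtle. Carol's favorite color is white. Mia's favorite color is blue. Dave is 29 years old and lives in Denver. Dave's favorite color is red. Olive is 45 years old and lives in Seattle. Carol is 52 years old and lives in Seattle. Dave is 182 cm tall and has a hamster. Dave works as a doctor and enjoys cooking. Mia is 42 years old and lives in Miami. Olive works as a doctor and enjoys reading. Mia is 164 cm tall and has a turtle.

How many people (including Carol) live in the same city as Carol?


Carol lives in Seattle. Count = 2

2


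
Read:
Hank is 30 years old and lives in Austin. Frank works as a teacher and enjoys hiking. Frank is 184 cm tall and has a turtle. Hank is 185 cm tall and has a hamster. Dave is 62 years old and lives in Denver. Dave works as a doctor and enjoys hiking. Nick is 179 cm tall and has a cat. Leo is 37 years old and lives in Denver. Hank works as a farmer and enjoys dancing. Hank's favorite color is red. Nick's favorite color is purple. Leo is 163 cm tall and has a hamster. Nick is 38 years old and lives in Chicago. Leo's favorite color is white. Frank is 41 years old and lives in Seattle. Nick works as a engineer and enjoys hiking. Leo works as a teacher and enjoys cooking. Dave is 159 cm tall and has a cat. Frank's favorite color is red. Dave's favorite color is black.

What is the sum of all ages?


38+41+62+30+37 = 208

208


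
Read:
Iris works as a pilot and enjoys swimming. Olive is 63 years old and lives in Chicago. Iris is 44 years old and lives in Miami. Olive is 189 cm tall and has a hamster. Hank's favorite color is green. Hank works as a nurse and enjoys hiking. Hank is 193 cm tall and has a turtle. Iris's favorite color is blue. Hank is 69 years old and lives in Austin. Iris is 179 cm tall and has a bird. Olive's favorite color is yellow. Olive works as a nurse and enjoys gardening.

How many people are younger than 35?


Filter: 0

0


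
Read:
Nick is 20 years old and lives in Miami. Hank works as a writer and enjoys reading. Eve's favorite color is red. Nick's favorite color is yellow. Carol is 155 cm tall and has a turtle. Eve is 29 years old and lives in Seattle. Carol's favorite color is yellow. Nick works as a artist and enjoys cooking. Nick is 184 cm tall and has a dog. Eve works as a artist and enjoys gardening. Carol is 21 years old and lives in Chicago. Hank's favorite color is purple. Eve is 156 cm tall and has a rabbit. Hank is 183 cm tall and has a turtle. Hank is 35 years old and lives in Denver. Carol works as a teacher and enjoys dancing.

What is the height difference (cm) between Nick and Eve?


|184 - 156| = 28

28


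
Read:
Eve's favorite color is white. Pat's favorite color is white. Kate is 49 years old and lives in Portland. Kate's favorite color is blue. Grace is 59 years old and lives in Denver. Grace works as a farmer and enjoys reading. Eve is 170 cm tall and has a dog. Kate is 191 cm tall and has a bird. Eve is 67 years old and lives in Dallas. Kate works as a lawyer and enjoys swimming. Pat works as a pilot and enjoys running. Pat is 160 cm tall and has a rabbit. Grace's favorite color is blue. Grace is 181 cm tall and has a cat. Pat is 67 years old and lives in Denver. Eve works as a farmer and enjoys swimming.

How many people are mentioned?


People: Eve, Kate, Grace, Pat. Count = 4

4


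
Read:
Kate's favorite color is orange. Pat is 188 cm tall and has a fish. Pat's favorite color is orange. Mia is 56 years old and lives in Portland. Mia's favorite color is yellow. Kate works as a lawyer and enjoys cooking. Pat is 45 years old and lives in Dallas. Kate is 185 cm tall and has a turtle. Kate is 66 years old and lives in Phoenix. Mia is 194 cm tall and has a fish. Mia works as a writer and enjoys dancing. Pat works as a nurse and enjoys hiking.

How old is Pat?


Pat is 45 years old

45


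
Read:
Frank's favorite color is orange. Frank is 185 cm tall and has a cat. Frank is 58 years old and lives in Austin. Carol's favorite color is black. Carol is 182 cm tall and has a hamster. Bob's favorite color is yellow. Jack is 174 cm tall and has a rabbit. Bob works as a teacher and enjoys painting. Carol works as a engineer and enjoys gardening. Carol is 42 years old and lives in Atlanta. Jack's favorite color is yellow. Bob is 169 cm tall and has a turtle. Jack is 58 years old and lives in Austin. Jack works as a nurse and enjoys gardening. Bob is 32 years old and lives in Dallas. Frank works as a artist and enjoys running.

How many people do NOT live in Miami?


Not in Miami: 4

4


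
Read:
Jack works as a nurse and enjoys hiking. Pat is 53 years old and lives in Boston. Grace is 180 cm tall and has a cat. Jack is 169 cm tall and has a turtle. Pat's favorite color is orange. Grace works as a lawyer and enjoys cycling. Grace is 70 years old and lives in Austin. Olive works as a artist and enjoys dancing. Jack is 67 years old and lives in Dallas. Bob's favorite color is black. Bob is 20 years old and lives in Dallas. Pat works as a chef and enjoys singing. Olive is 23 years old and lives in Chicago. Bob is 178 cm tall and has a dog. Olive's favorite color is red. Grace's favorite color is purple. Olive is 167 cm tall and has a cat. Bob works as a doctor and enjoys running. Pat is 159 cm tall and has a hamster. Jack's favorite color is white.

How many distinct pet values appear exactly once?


Unique pet values: 3

3


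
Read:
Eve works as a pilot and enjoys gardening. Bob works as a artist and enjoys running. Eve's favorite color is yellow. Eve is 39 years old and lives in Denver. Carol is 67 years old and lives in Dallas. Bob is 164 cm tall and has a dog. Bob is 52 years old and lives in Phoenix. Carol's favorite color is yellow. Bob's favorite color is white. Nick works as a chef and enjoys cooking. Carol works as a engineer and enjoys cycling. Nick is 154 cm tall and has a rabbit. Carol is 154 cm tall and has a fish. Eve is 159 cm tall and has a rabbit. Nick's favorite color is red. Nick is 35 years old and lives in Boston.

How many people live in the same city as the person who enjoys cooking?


Person with hobby cooking is Nick, city Boston. Count = 1

1


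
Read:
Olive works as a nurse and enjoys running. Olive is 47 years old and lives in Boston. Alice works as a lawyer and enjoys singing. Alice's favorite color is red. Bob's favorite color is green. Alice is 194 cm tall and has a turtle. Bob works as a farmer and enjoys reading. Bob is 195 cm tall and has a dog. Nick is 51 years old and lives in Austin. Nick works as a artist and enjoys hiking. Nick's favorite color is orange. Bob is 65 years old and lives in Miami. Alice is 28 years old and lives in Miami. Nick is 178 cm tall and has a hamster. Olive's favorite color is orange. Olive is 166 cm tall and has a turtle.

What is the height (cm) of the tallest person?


Tallest: Bob at 195 cm

195


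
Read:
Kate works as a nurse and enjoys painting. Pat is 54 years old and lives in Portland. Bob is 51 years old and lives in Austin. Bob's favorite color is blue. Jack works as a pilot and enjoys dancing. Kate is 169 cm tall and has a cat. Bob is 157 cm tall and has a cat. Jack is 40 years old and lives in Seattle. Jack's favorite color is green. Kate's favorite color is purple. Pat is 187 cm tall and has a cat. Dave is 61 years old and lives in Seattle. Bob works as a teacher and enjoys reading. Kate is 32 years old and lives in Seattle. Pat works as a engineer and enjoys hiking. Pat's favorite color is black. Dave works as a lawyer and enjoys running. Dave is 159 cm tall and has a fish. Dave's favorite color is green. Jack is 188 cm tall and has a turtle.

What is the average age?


Sum=238, n=5, avg=47.6

47.6


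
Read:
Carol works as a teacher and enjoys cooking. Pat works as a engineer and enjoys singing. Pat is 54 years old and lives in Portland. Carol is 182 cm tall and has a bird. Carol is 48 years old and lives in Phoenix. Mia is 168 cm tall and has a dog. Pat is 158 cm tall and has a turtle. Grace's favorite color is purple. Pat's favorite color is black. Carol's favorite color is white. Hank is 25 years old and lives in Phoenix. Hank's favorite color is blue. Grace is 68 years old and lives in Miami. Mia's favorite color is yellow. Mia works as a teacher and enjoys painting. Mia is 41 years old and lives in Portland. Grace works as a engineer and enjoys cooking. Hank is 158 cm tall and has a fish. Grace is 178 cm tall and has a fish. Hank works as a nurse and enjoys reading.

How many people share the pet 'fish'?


Count: 2

2


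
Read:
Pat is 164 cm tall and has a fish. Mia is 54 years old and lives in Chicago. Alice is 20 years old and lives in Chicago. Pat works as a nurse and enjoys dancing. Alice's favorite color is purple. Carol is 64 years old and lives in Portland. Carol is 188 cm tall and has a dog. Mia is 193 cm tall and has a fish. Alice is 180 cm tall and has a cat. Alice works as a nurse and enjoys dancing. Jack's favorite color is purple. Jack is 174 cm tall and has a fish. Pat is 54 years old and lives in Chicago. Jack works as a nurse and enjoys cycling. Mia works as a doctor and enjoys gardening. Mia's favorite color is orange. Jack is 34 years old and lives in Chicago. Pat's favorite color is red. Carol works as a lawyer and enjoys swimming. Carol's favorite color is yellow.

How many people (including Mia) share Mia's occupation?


Mia is a doctor. Count = 1

1


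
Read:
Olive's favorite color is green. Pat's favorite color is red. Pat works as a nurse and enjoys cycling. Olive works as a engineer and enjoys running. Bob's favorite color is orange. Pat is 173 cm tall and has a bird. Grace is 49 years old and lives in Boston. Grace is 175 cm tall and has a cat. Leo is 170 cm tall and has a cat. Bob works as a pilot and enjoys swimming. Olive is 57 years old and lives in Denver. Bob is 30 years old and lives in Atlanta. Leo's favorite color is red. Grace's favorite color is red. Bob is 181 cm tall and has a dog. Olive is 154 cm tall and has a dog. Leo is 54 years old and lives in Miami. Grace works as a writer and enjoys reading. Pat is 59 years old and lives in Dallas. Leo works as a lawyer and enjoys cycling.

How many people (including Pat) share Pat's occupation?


Pat is a nurse. Count = 1

1


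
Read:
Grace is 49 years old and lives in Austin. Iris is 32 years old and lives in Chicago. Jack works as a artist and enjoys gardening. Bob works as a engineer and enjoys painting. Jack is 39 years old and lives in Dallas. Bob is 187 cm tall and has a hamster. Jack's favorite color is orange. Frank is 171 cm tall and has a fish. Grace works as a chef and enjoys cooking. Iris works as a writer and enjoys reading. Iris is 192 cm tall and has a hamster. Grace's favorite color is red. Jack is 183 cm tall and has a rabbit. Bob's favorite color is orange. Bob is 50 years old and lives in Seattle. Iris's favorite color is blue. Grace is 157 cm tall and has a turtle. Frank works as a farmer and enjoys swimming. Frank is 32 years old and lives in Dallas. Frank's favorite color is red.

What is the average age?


Sum=202, n=5, avg=40.4

40.4


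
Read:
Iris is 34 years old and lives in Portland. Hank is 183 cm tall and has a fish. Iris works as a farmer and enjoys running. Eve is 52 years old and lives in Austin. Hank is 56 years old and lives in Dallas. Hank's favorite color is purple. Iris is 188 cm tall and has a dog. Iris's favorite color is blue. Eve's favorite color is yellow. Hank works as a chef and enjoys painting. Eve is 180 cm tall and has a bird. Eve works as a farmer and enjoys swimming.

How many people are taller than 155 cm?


Taller than 155: 3

3


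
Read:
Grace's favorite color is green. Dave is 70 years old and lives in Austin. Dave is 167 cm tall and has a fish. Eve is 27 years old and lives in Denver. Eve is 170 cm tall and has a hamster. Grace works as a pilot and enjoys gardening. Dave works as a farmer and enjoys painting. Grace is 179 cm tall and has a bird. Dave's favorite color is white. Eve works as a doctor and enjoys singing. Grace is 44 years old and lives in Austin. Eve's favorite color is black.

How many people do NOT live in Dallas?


Not in Dallas: 3

3


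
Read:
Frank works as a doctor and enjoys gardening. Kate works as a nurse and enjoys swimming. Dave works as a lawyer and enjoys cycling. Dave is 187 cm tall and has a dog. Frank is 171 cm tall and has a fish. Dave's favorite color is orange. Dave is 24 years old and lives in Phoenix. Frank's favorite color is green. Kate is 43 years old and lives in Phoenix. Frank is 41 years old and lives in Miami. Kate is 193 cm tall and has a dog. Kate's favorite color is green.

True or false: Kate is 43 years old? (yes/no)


Kate is actually 43. yes

yes


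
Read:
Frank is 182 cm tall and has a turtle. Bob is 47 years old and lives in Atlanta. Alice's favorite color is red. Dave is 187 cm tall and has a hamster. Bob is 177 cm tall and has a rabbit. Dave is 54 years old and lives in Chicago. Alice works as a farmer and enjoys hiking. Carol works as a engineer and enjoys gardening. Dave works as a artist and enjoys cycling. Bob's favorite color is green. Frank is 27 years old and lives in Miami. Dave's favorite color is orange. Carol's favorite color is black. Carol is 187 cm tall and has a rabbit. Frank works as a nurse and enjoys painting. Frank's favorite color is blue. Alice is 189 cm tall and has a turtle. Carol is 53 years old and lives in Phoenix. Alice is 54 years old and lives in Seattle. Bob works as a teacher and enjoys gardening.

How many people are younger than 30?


Filter: 1

1


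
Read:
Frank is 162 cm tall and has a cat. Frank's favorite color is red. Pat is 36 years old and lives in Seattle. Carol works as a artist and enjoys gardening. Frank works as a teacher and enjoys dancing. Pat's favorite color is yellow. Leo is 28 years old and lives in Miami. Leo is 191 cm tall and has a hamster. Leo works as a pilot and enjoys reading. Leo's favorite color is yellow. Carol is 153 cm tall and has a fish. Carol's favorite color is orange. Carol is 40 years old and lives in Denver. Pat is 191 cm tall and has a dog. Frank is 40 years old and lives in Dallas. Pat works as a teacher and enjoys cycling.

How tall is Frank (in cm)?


Frank is 162 cm tall

162


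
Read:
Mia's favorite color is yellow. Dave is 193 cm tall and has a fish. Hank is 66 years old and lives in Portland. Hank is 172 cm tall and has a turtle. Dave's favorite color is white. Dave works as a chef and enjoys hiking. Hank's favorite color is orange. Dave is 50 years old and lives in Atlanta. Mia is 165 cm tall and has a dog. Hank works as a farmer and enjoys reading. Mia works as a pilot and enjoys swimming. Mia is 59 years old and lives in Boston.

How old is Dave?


Dave is 50 years old

50


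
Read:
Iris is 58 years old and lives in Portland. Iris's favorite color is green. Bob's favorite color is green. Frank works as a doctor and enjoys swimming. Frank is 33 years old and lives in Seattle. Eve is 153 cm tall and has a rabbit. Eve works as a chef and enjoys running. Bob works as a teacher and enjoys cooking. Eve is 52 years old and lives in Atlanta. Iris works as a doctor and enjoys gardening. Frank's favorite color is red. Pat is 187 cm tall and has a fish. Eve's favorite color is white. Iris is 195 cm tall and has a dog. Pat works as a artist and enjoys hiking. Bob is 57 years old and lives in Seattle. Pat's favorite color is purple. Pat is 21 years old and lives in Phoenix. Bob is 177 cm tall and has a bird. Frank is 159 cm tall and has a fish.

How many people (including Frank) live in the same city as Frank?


Frank lives in Seattle. Count = 2

2


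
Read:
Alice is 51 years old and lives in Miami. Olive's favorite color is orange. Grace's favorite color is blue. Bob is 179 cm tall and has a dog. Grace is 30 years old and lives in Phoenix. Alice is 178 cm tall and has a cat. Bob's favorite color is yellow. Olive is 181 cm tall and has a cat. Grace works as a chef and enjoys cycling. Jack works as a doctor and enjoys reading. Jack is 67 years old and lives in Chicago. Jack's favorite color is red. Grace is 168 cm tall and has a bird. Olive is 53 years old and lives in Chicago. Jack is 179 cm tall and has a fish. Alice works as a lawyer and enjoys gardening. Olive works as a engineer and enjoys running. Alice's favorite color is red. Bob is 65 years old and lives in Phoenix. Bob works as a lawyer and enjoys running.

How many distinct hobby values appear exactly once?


Unique hobby values: 3

3


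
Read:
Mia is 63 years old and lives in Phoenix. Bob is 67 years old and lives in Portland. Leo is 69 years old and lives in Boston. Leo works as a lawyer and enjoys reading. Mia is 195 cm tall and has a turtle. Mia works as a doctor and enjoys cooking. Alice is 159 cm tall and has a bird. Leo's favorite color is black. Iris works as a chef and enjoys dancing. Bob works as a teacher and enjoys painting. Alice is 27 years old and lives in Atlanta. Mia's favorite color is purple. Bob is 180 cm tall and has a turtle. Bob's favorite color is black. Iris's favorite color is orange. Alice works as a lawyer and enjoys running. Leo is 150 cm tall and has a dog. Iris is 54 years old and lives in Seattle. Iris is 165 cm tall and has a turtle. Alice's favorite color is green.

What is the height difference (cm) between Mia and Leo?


|195 - 150| = 45

45


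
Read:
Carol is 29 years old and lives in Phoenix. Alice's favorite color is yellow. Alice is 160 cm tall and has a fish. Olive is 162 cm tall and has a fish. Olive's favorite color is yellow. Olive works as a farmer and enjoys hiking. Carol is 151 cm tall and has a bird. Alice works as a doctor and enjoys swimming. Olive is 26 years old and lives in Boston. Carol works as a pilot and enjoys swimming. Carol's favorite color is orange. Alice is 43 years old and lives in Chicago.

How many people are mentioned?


People: Alice, Olive, Carol. Count = 3

3


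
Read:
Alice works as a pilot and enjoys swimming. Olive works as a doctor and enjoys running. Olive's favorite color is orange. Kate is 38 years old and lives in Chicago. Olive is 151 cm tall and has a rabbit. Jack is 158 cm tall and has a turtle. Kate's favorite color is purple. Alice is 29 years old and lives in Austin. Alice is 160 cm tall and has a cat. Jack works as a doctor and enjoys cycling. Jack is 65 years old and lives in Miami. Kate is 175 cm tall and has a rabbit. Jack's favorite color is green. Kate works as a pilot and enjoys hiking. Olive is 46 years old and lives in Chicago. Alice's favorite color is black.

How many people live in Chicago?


Count in Chicago: 2

2


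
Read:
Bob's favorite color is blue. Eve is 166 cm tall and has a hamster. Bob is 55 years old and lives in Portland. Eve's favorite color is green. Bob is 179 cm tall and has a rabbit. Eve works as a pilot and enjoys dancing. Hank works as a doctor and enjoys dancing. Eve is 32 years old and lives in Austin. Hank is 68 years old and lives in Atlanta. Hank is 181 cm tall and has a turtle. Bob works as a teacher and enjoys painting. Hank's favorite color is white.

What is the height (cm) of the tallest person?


Tallest: Hank at 181 cm

181


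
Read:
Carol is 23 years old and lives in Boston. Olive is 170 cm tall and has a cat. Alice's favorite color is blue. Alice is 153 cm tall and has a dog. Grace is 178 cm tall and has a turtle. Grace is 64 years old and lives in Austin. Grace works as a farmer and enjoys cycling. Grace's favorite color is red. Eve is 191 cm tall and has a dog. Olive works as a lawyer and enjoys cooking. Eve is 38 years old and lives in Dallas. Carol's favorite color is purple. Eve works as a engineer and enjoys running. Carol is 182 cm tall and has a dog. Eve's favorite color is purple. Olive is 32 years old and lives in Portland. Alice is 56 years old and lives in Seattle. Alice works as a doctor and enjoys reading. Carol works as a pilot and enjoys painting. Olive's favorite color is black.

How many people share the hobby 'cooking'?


Count: 1

1


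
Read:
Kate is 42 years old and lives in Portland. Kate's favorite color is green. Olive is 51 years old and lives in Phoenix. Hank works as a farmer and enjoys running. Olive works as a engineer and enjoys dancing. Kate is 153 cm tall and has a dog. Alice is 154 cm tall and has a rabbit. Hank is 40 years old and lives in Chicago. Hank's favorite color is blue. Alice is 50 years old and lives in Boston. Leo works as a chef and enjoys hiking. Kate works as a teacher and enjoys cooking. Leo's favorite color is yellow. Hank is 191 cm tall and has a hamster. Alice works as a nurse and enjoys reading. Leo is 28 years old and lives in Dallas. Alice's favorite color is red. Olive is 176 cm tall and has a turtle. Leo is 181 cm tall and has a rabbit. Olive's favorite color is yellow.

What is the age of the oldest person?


Oldest: Olive at 51

51


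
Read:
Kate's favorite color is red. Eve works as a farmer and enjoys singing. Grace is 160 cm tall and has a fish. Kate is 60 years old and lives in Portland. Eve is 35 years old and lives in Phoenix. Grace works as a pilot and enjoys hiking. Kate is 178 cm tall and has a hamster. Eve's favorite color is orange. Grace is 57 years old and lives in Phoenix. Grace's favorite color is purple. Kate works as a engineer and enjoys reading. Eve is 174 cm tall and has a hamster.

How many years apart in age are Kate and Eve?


60 vs 35, diff = 25

25


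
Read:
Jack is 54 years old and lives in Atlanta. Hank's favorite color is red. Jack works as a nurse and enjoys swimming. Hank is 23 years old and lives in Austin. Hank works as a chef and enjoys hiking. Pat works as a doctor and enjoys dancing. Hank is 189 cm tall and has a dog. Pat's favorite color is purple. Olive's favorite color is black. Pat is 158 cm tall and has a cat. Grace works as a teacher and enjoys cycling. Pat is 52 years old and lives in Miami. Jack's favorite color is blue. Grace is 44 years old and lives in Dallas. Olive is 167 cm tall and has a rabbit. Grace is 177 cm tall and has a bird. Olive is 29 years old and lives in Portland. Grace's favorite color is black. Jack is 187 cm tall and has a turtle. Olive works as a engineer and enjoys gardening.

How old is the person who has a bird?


Person with bird is Grace, age 44

44


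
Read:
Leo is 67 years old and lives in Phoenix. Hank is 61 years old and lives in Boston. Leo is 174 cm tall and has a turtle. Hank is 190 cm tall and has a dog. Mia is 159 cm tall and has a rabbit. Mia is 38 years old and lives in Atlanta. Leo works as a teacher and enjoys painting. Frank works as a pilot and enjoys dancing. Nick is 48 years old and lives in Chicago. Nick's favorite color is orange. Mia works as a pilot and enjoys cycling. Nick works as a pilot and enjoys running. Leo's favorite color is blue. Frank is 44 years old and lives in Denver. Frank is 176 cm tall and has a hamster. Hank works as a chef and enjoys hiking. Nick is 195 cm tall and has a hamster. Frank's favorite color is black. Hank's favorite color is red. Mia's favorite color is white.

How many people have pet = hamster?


Count: 2

2


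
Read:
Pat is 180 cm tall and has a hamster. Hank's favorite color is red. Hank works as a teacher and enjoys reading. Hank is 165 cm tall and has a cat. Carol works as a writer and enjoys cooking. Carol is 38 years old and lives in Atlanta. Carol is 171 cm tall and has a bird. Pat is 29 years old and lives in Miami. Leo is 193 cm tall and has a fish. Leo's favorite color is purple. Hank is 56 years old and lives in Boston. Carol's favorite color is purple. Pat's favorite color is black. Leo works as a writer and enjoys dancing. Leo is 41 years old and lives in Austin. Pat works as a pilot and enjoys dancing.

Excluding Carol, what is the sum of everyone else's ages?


Sum (excluding Carol): 126

126


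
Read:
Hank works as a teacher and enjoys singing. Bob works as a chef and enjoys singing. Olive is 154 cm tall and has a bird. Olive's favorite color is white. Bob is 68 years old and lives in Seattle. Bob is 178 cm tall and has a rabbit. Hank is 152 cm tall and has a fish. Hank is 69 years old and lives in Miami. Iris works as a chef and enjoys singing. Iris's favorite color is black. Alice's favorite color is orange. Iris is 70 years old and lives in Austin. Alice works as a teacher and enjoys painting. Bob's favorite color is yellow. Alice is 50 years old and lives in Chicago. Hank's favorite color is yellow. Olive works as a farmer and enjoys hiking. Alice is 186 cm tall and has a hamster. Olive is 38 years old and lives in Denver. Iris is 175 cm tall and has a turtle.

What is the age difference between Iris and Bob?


|70 - 68| = 2

2


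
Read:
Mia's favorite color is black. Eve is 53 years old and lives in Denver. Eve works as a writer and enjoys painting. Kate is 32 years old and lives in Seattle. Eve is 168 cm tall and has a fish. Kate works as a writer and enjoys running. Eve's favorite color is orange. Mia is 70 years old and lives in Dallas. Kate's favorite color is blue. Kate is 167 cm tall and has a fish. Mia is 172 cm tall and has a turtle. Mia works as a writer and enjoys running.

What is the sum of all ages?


53+70+32 = 155

155


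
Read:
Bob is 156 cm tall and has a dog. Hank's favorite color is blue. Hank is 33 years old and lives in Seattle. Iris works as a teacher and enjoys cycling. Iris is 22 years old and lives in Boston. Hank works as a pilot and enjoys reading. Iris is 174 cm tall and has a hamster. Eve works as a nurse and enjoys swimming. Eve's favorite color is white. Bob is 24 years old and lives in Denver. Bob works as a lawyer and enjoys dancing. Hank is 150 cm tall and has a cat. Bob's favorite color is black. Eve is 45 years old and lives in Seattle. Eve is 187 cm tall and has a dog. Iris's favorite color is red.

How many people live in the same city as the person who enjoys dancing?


Person with hobby dancing is Bob, city Denver. Count = 1

1


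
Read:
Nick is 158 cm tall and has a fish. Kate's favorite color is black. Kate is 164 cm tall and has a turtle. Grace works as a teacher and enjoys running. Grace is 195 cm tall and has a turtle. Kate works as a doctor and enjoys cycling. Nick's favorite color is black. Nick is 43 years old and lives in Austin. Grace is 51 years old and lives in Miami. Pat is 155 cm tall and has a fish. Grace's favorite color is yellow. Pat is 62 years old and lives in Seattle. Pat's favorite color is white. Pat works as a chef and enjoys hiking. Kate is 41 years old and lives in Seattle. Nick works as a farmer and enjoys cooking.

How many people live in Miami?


Count in Miami: 1

1


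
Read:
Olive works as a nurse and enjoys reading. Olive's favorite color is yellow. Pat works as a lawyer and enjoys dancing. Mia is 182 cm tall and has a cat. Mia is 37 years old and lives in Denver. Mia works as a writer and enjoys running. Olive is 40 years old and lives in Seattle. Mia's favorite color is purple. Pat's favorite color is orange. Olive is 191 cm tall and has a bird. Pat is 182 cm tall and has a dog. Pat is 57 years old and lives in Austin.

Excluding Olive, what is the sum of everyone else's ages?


Sum (excluding Olive): 94

94


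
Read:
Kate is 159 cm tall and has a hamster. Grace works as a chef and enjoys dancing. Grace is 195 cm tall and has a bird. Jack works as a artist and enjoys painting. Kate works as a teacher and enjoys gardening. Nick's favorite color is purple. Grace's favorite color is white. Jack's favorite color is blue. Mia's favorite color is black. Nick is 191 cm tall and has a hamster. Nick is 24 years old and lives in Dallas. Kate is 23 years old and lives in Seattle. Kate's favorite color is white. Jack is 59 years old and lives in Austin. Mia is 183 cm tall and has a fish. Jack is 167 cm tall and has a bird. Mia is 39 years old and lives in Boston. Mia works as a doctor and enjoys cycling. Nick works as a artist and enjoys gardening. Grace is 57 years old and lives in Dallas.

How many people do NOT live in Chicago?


Not in Chicago: 5

5


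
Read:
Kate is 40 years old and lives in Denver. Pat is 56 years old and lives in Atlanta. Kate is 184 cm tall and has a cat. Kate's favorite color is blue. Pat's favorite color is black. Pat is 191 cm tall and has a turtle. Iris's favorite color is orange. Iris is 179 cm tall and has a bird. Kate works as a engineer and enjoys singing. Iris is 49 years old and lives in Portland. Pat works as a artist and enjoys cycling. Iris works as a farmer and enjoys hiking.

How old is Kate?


Kate is 40 years old

40


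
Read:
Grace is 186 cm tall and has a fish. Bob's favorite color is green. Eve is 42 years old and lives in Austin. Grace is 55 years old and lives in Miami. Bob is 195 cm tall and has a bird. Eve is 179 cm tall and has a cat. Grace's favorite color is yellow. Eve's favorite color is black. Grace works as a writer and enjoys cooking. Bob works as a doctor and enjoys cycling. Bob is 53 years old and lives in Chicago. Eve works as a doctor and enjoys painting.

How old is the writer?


The writer is Grace, age 55

55


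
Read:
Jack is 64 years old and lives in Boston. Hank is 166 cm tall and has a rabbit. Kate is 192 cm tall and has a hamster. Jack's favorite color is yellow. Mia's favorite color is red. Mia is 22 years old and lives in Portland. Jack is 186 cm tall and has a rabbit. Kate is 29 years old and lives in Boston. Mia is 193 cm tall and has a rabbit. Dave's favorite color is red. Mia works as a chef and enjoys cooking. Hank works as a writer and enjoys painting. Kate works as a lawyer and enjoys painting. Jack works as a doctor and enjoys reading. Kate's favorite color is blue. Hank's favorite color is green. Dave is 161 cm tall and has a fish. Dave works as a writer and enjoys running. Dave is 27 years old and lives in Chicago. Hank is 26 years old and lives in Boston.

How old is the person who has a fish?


Person with fish is Dave, age 27

27


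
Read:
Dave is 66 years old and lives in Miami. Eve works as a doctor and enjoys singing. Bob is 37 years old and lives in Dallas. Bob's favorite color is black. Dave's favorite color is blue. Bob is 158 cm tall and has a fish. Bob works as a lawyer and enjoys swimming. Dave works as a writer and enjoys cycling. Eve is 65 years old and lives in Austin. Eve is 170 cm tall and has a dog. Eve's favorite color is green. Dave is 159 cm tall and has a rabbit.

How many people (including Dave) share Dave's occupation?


Dave is a writer. Count = 1

1


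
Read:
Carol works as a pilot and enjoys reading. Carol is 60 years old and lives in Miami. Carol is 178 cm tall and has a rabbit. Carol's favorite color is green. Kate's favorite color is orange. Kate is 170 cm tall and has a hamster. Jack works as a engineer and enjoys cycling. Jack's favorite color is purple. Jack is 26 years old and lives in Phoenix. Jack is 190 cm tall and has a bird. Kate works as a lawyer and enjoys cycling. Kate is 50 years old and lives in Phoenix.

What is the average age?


Sum=136, n=3, avg=45.33

45.33


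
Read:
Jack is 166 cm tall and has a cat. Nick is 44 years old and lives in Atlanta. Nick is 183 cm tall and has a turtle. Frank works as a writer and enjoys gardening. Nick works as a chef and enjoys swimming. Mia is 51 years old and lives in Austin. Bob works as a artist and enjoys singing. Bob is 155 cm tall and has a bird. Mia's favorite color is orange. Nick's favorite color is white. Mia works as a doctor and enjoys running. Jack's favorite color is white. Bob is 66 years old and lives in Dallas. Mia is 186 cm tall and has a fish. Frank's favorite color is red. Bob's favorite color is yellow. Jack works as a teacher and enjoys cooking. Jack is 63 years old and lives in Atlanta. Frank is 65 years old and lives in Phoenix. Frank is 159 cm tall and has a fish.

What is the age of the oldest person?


Oldest: Bob at 66

66


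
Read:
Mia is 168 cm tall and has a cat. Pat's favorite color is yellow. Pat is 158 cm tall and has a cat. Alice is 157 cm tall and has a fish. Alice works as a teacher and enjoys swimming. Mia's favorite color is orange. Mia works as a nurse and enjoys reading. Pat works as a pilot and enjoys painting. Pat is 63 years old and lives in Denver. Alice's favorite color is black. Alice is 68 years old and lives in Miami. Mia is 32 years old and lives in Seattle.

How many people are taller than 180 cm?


Taller than 180: 0

0


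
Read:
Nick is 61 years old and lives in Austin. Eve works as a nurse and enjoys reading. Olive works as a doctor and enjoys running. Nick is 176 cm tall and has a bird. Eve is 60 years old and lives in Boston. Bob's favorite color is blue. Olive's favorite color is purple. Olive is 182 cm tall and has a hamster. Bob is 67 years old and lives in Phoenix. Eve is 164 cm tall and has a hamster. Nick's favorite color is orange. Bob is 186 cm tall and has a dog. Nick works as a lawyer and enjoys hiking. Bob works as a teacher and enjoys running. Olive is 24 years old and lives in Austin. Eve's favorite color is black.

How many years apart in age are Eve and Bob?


60 vs 67, diff = 7

7


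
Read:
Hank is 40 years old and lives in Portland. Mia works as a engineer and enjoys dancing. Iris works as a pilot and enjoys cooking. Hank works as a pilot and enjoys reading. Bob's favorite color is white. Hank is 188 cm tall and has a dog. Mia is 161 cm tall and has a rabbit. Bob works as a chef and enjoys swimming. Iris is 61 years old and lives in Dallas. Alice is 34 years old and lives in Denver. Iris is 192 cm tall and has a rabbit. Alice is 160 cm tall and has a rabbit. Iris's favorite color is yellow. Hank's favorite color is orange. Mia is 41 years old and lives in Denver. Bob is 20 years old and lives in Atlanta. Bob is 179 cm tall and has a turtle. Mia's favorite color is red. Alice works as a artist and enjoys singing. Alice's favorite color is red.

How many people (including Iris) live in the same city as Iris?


Iris lives in Dallas. Count = 1

1


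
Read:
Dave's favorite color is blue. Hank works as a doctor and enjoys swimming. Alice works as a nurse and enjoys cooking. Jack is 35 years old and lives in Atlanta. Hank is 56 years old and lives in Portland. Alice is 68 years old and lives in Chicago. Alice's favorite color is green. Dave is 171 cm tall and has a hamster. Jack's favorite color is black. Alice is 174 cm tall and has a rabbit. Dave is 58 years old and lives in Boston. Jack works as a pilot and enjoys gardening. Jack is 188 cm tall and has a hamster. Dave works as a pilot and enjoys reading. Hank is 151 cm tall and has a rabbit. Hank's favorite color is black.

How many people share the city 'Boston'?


Count: 1

1


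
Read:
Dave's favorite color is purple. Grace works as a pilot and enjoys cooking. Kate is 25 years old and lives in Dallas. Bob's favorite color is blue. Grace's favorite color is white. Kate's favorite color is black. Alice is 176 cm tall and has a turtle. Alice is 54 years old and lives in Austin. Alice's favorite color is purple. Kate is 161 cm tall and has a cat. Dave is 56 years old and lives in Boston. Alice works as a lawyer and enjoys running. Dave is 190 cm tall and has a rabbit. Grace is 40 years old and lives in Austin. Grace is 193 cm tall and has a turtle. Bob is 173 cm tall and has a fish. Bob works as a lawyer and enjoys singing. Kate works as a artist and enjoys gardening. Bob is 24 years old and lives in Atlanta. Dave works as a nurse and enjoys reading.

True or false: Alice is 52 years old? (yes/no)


Alice is actually 54. no

no


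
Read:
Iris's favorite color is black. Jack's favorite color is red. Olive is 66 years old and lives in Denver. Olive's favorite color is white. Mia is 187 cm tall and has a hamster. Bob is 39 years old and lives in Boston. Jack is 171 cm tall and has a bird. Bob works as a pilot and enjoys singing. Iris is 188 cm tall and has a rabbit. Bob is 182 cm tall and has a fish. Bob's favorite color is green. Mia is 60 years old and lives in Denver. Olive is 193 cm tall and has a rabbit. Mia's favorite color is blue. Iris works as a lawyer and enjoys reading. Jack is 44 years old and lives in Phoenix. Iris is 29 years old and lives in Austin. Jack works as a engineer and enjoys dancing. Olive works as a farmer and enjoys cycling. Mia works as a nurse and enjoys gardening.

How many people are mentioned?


People: Mia, Olive, Jack, Iris, Bob. Count = 5

5


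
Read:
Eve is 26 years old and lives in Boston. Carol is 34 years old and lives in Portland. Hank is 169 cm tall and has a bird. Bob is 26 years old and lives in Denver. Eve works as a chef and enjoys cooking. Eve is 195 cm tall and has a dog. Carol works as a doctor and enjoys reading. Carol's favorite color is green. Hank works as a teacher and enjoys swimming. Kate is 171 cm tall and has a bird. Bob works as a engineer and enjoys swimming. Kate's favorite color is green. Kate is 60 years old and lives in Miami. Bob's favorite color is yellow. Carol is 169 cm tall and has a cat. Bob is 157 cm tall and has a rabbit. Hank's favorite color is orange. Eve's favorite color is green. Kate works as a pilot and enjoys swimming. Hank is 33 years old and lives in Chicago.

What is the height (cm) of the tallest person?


Tallest: Eve at 195 cm

195


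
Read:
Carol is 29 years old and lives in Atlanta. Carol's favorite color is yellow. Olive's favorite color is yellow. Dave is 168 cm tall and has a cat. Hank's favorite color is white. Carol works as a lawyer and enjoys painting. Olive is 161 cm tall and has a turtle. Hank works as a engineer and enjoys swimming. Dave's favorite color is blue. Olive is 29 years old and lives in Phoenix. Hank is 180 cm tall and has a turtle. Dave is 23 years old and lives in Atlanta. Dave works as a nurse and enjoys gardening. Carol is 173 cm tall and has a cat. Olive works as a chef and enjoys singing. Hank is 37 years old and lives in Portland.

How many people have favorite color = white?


Count: 1

1


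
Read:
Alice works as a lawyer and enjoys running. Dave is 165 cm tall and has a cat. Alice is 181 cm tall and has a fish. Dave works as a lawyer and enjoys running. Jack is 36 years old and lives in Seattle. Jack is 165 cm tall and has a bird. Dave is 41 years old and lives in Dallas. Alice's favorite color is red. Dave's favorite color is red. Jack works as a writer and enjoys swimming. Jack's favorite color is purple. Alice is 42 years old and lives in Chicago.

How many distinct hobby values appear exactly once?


Unique hobby values: 1

1


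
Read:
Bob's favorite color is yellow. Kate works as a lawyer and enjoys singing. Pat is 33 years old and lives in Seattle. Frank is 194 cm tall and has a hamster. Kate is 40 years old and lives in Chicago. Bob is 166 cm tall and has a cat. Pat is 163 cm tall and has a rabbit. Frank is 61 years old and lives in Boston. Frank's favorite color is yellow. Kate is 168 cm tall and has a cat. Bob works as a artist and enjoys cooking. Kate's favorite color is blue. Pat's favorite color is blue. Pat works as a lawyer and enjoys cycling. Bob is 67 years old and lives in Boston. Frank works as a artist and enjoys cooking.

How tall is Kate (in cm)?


Kate is 168 cm tall

168


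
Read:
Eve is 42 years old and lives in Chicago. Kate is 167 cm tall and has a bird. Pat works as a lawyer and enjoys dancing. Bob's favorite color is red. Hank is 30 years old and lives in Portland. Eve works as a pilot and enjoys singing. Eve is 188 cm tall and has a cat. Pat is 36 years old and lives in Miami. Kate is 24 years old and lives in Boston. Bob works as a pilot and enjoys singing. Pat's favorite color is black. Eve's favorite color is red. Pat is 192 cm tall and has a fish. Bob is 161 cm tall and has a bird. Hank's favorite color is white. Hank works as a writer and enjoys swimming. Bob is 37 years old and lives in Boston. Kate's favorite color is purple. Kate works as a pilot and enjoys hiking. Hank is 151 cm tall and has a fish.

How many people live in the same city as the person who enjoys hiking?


Person with hobby hiking is Kate, city Boston. Count = 2

2
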